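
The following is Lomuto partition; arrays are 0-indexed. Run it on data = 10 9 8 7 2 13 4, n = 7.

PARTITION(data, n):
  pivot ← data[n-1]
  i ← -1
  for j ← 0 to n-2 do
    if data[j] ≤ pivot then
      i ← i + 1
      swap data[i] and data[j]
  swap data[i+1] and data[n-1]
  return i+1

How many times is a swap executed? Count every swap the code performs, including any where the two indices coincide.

pivot = data[6] = 4; i = -1
j=0: data[0]=10 > 4 → no swap
j=1: data[1]=9 > 4 → no swap
j=2: data[2]=8 > 4 → no swap
j=3: data[3]=7 > 4 → no swap
j=4: data[4]=2 ≤ 4 → i=0, swap data[0],data[4] → 2 9 8 7 10 13 4
j=5: data[5]=13 > 4 → no swap
final swap data[1],data[6] → 2 4 8 7 10 13 9; return 1

2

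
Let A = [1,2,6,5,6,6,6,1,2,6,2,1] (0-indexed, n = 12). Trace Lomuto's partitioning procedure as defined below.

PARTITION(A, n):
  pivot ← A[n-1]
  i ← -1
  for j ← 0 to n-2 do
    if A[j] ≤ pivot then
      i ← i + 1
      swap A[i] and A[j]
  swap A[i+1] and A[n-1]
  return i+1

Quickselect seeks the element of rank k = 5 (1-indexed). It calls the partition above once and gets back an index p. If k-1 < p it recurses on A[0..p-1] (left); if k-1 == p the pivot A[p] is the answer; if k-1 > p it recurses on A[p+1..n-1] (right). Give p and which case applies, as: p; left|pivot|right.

pivot = A[11] = 1; i = -1
j=0: A[0]=1 ≤ 1 → i=0, swap A[0],A[0] (no change) → [1,2,6,5,6,6,6,1,2,6,2,1]
j=1: A[1]=2 > 1 → no swap
j=2: A[2]=6 > 1 → no swap
j=3: A[3]=5 > 1 → no swap
j=4: A[4]=6 > 1 → no swap
j=5: A[5]=6 > 1 → no swap
j=6: A[6]=6 > 1 → no swap
j=7: A[7]=1 ≤ 1 → i=1, swap A[1],A[7] → [1,1,6,5,6,6,6,2,2,6,2,1]
j=8: A[8]=2 > 1 → no swap
j=9: A[9]=6 > 1 → no swap
j=10: A[10]=2 > 1 → no swap
final swap A[2],A[11] → [1,1,1,5,6,6,6,2,2,6,2,6]; return 2
p = 2; k-1 = 4 > 2 ⇒ right

2; right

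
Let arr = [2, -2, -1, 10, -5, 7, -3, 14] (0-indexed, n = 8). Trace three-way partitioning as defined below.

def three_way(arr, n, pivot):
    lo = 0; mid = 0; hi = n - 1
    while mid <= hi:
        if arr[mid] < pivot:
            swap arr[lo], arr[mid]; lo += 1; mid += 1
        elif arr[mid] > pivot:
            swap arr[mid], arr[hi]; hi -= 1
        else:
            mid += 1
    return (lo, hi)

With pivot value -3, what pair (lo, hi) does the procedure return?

(1, 1)

pivot = -3; lo=0, mid=0, hi=7
arr[mid]=2>-3: swap arr[0],arr[7]; hi=6 → [14, -2, -1, 10, -5, 7, -3, 2]
arr[mid]=14>-3: swap arr[0],arr[6]; hi=5 → [-3, -2, -1, 10, -5, 7, 14, 2]
arr[mid]=-3=-3: mid=1
arr[mid]=-2>-3: swap arr[1],arr[5]; hi=4 → [-3, 7, -1, 10, -5, -2, 14, 2]
arr[mid]=7>-3: swap arr[1],arr[4]; hi=3 → [-3, -5, -1, 10, 7, -2, 14, 2]
arr[mid]=-5<-3: swap arr[0],arr[1]; lo=1,mid=2 → [-5, -3, -1, 10, 7, -2, 14, 2]
arr[mid]=-1>-3: swap arr[2],arr[3]; hi=2 → [-5, -3, 10, -1, 7, -2, 14, 2]
arr[mid]=10>-3: swap arr[2],arr[2]; hi=1 → [-5, -3, 10, -1, 7, -2, 14, 2]
end: lo=1, hi=1; arr = [-5, -3, 10, -1, 7, -2, 14, 2]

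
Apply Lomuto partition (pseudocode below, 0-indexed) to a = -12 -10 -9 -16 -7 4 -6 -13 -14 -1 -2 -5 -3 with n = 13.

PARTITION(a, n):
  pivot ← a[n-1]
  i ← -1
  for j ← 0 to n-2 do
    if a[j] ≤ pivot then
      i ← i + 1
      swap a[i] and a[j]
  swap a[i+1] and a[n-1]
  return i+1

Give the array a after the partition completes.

pivot=-3, i=-1
j=0: -12≤-3, i=0, swap(0,0) ⇒ -12 -10 -9 -16 -7 4 -6 -13 -14 -1 -2 -5 -3
j=1: -10≤-3, i=1, swap(1,1) ⇒ -12 -10 -9 -16 -7 4 -6 -13 -14 -1 -2 -5 -3
j=2: -9≤-3, i=2, swap(2,2) ⇒ -12 -10 -9 -16 -7 4 -6 -13 -14 -1 -2 -5 -3
j=3: -16≤-3, i=3, swap(3,3) ⇒ -12 -10 -9 -16 -7 4 -6 -13 -14 -1 -2 -5 -3
j=4: -7≤-3, i=4, swap(4,4) ⇒ -12 -10 -9 -16 -7 4 -6 -13 -14 -1 -2 -5 -3
j=5: 4>-3, skip
j=6: -6≤-3, i=5, swap(5,6) ⇒ -12 -10 -9 -16 -7 -6 4 -13 -14 -1 -2 -5 -3
j=7: -13≤-3, i=6, swap(6,7) ⇒ -12 -10 -9 -16 -7 -6 -13 4 -14 -1 -2 -5 -3
j=8: -14≤-3, i=7, swap(7,8) ⇒ -12 -10 -9 -16 -7 -6 -13 -14 4 -1 -2 -5 -3
j=9: -1>-3, skip
j=10: -2>-3, skip
j=11: -5≤-3, i=8, swap(8,11) ⇒ -12 -10 -9 -16 -7 -6 -13 -14 -5 -1 -2 4 -3
swap(9,12) ⇒ -12 -10 -9 -16 -7 -6 -13 -14 -5 -3 -2 4 -1; return 9

-12 -10 -9 -16 -7 -6 -13 -14 -5 -3 -2 4 -1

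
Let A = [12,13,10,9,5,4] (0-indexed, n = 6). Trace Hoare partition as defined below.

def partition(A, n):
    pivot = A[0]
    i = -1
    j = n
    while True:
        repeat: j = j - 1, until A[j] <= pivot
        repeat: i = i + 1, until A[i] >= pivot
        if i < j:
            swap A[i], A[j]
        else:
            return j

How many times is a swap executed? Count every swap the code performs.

pivot = A[0] = 12; i = -1, j = 6
j→5 (A[5]=4≤12), i→0 (A[0]=12≥12); i<j, swap → [4,13,10,9,5,12]
j→4 (A[4]=5≤12), i→1 (A[1]=13≥12); i<j, swap → [4,5,10,9,13,12]
j→3, i→4; i≥j, return j=3. A = [4,5,10,9,13,12]

2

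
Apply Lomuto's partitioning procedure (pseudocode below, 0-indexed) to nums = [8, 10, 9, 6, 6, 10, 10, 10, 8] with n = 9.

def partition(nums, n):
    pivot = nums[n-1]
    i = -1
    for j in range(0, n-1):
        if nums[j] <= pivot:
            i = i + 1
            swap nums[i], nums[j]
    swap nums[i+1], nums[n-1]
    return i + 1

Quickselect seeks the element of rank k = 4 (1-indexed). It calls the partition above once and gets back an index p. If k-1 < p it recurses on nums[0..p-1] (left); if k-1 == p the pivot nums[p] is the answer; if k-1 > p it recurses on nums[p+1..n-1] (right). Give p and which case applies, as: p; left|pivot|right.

pivot=8, i=-1
j=0: 8≤8, i=0, swap(0,0) ⇒ [8, 10, 9, 6, 6, 10, 10, 10, 8]
j=1: 10>8, skip
j=2: 9>8, skip
j=3: 6≤8, i=1, swap(1,3) ⇒ [8, 6, 9, 10, 6, 10, 10, 10, 8]
j=4: 6≤8, i=2, swap(2,4) ⇒ [8, 6, 6, 10, 9, 10, 10, 10, 8]
j=5: 10>8, skip
j=6: 10>8, skip
j=7: 10>8, skip
swap(3,8) ⇒ [8, 6, 6, 8, 9, 10, 10, 10, 10]; return 3
p = 3; k-1 = 3 == 3 ⇒ pivot

3; pivot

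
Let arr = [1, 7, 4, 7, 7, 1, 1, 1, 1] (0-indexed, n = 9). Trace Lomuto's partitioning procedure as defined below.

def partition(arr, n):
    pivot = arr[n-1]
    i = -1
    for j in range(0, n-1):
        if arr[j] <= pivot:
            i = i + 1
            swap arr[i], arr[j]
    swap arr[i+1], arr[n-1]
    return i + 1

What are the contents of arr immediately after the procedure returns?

[1, 1, 1, 1, 1, 7, 4, 7, 7]

pivot=1, i=-1
j=0: 1≤1, i=0, swap(0,0) ⇒ [1, 7, 4, 7, 7, 1, 1, 1, 1]
j=1: 7>1, skip
j=2: 4>1, skip
j=3: 7>1, skip
j=4: 7>1, skip
j=5: 1≤1, i=1, swap(1,5) ⇒ [1, 1, 4, 7, 7, 7, 1, 1, 1]
j=6: 1≤1, i=2, swap(2,6) ⇒ [1, 1, 1, 7, 7, 7, 4, 1, 1]
j=7: 1≤1, i=3, swap(3,7) ⇒ [1, 1, 1, 1, 7, 7, 4, 7, 1]
swap(4,8) ⇒ [1, 1, 1, 1, 1, 7, 4, 7, 7]; return 4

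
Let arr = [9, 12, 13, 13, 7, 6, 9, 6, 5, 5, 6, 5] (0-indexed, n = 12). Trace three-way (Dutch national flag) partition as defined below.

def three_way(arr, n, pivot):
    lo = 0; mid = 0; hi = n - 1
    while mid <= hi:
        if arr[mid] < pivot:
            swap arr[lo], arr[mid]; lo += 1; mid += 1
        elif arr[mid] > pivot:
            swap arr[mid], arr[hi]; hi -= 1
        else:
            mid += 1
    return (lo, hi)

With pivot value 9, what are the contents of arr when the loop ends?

lo=0 mid=0 hi=11
9=9: mid=1
12>9: swap(1,11), hi=10 ⇒ [9, 5, 13, 13, 7, 6, 9, 6, 5, 5, 6, 12]
5<9: swap(0,1), lo=1 mid=2 ⇒ [5, 9, 13, 13, 7, 6, 9, 6, 5, 5, 6, 12]
13>9: swap(2,10), hi=9 ⇒ [5, 9, 6, 13, 7, 6, 9, 6, 5, 5, 13, 12]
6<9: swap(1,2), lo=2 mid=3 ⇒ [5, 6, 9, 13, 7, 6, 9, 6, 5, 5, 13, 12]
13>9: swap(3,9), hi=8 ⇒ [5, 6, 9, 5, 7, 6, 9, 6, 5, 13, 13, 12]
5<9: swap(2,3), lo=3 mid=4 ⇒ [5, 6, 5, 9, 7, 6, 9, 6, 5, 13, 13, 12]
7<9: swap(3,4), lo=4 mid=5 ⇒ [5, 6, 5, 7, 9, 6, 9, 6, 5, 13, 13, 12]
6<9: swap(4,5), lo=5 mid=6 ⇒ [5, 6, 5, 7, 6, 9, 9, 6, 5, 13, 13, 12]
9=9: mid=7
6<9: swap(5,7), lo=6 mid=8 ⇒ [5, 6, 5, 7, 6, 6, 9, 9, 5, 13, 13, 12]
5<9: swap(6,8), lo=7 mid=9 ⇒ [5, 6, 5, 7, 6, 6, 5, 9, 9, 13, 13, 12]
done. lo=7 hi=8; arr=[5, 6, 5, 7, 6, 6, 5, 9, 9, 13, 13, 12]

[5, 6, 5, 7, 6, 6, 5, 9, 9, 13, 13, 12]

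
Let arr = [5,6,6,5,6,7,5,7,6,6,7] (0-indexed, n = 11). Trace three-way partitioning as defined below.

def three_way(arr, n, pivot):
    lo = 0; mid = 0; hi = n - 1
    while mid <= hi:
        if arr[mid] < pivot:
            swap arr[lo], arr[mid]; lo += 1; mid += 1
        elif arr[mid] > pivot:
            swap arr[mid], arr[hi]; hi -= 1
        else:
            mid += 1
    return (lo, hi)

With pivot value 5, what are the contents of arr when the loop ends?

[5,5,5,6,7,6,7,6,6,7,6]

lo=0 mid=0 hi=10
5=5: mid=1
6>5: swap(1,10), hi=9 ⇒ [5,7,6,5,6,7,5,7,6,6,6]
7>5: swap(1,9), hi=8 ⇒ [5,6,6,5,6,7,5,7,6,7,6]
6>5: swap(1,8), hi=7 ⇒ [5,6,6,5,6,7,5,7,6,7,6]
6>5: swap(1,7), hi=6 ⇒ [5,7,6,5,6,7,5,6,6,7,6]
7>5: swap(1,6), hi=5 ⇒ [5,5,6,5,6,7,7,6,6,7,6]
5=5: mid=2
6>5: swap(2,5), hi=4 ⇒ [5,5,7,5,6,6,7,6,6,7,6]
7>5: swap(2,4), hi=3 ⇒ [5,5,6,5,7,6,7,6,6,7,6]
6>5: swap(2,3), hi=2 ⇒ [5,5,5,6,7,6,7,6,6,7,6]
5=5: mid=3
done. lo=0 hi=2; arr=[5,5,5,6,7,6,7,6,6,7,6]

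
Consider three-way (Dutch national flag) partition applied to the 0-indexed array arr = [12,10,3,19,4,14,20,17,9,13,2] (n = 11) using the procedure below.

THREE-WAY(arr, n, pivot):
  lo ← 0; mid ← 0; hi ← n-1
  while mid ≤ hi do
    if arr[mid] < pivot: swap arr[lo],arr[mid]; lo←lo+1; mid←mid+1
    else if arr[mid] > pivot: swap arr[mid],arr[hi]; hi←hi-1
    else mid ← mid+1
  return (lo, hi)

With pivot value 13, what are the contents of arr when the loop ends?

lo=0 mid=0 hi=10
12<13: swap(0,0), lo=1 mid=1 ⇒ [12,10,3,19,4,14,20,17,9,13,2]
10<13: swap(1,1), lo=2 mid=2 ⇒ [12,10,3,19,4,14,20,17,9,13,2]
3<13: swap(2,2), lo=3 mid=3 ⇒ [12,10,3,19,4,14,20,17,9,13,2]
19>13: swap(3,10), hi=9 ⇒ [12,10,3,2,4,14,20,17,9,13,19]
2<13: swap(3,3), lo=4 mid=4 ⇒ [12,10,3,2,4,14,20,17,9,13,19]
4<13: swap(4,4), lo=5 mid=5 ⇒ [12,10,3,2,4,14,20,17,9,13,19]
14>13: swap(5,9), hi=8 ⇒ [12,10,3,2,4,13,20,17,9,14,19]
13=13: mid=6
20>13: swap(6,8), hi=7 ⇒ [12,10,3,2,4,13,9,17,20,14,19]
9<13: swap(5,6), lo=6 mid=7 ⇒ [12,10,3,2,4,9,13,17,20,14,19]
17>13: swap(7,7), hi=6 ⇒ [12,10,3,2,4,9,13,17,20,14,19]
done. lo=6 hi=6; arr=[12,10,3,2,4,9,13,17,20,14,19]

[12,10,3,2,4,9,13,17,20,14,19]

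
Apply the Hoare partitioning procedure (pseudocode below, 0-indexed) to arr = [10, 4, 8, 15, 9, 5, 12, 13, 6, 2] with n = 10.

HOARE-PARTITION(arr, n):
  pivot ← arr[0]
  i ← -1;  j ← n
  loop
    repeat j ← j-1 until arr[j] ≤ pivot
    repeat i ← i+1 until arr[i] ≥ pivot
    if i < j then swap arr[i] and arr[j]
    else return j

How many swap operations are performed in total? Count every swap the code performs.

2

pivot = arr[0] = 10; i = -1, j = 10
j→9 (arr[9]=2≤10), i→0 (arr[0]=10≥10); i<j, swap → [2, 4, 8, 15, 9, 5, 12, 13, 6, 10]
j→8 (arr[8]=6≤10), i→3 (arr[3]=15≥10); i<j, swap → [2, 4, 8, 6, 9, 5, 12, 13, 15, 10]
j→5, i→6; i≥j, return j=5. arr = [2, 4, 8, 6, 9, 5, 12, 13, 15, 10]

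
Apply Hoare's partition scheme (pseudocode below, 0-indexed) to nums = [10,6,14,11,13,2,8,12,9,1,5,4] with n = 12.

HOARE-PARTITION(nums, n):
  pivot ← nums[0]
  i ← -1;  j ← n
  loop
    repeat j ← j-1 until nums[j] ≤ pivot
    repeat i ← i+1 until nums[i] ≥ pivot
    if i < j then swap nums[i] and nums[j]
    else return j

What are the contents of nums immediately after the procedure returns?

pivot = nums[0] = 10; i = -1, j = 12
j→11 (nums[11]=4≤10), i→0 (nums[0]=10≥10); i<j, swap → [4,6,14,11,13,2,8,12,9,1,5,10]
j→10 (nums[10]=5≤10), i→2 (nums[2]=14≥10); i<j, swap → [4,6,5,11,13,2,8,12,9,1,14,10]
j→9 (nums[9]=1≤10), i→3 (nums[3]=11≥10); i<j, swap → [4,6,5,1,13,2,8,12,9,11,14,10]
j→8 (nums[8]=9≤10), i→4 (nums[4]=13≥10); i<j, swap → [4,6,5,1,9,2,8,12,13,11,14,10]
j→6, i→7; i≥j, return j=6. nums = [4,6,5,1,9,2,8,12,13,11,14,10]

[4,6,5,1,9,2,8,12,13,11,14,10]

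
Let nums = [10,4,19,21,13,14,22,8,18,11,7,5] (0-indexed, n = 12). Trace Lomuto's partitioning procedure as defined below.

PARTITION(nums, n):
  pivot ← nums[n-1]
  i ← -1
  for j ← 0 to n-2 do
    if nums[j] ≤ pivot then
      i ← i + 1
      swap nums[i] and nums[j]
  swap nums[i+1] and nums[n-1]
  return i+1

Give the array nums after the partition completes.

[4,5,19,21,13,14,22,8,18,11,7,10]

pivot=5, i=-1
j=0: 10>5, skip
j=1: 4≤5, i=0, swap(0,1) ⇒ [4,10,19,21,13,14,22,8,18,11,7,5]
j=2: 19>5, skip
j=3: 21>5, skip
j=4: 13>5, skip
j=5: 14>5, skip
j=6: 22>5, skip
j=7: 8>5, skip
j=8: 18>5, skip
j=9: 11>5, skip
j=10: 7>5, skip
swap(1,11) ⇒ [4,5,19,21,13,14,22,8,18,11,7,10]; return 1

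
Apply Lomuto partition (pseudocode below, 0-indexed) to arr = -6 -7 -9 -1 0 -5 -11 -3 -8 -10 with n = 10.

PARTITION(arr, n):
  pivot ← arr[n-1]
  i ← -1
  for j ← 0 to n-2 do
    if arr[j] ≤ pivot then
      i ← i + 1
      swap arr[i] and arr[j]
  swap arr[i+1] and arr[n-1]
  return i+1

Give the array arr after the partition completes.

pivot = arr[9] = -10; i = -1
j=0: arr[0]=-6 > -10 → no swap
j=1: arr[1]=-7 > -10 → no swap
j=2: arr[2]=-9 > -10 → no swap
j=3: arr[3]=-1 > -10 → no swap
j=4: arr[4]=0 > -10 → no swap
j=5: arr[5]=-5 > -10 → no swap
j=6: arr[6]=-11 ≤ -10 → i=0, swap arr[0],arr[6] → -11 -7 -9 -1 0 -5 -6 -3 -8 -10
j=7: arr[7]=-3 > -10 → no swap
j=8: arr[8]=-8 > -10 → no swap
final swap arr[1],arr[9] → -11 -10 -9 -1 0 -5 -6 -3 -8 -7; return 1

-11 -10 -9 -1 0 -5 -6 -3 -8 -7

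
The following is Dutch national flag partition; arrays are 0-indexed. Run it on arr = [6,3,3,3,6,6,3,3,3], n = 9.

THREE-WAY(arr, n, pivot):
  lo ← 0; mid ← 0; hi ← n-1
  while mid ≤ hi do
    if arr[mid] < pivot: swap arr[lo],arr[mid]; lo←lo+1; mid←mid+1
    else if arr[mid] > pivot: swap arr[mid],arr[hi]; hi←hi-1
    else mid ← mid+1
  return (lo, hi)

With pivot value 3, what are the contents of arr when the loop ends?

[3,3,3,3,3,3,6,6,6]

pivot = 3; lo=0, mid=0, hi=8
arr[mid]=6>3: swap arr[0],arr[8]; hi=7 → [3,3,3,3,6,6,3,3,6]
arr[mid]=3=3: mid=1
arr[mid]=3=3: mid=2
arr[mid]=3=3: mid=3
arr[mid]=3=3: mid=4
arr[mid]=6>3: swap arr[4],arr[7]; hi=6 → [3,3,3,3,3,6,3,6,6]
arr[mid]=3=3: mid=5
arr[mid]=6>3: swap arr[5],arr[6]; hi=5 → [3,3,3,3,3,3,6,6,6]
arr[mid]=3=3: mid=6
end: lo=0, hi=5; arr = [3,3,3,3,3,3,6,6,6]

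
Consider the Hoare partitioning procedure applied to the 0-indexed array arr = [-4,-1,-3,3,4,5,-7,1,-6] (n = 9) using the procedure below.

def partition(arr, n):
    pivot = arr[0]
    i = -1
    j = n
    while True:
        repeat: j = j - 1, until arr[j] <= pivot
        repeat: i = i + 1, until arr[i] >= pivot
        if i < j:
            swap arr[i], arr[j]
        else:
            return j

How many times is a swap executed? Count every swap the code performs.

pivot = arr[0] = -4; i = -1, j = 9
j→8 (arr[8]=-6≤-4), i→0 (arr[0]=-4≥-4); i<j, swap → [-6,-1,-3,3,4,5,-7,1,-4]
j→6 (arr[6]=-7≤-4), i→1 (arr[1]=-1≥-4); i<j, swap → [-6,-7,-3,3,4,5,-1,1,-4]
j→1, i→2; i≥j, return j=1. arr = [-6,-7,-3,3,4,5,-1,1,-4]

2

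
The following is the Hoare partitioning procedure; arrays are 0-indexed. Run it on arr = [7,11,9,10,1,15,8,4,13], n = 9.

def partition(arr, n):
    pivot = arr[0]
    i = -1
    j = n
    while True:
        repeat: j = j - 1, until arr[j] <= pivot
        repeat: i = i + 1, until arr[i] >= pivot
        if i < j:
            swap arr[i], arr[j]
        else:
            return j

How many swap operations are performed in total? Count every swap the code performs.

2

pivot=7
j stops at 7 (4), i stops at 0 (7); swap ⇒ [4,11,9,10,1,15,8,7,13]
j stops at 4 (1), i stops at 1 (11); swap ⇒ [4,1,9,10,11,15,8,7,13]
j stops at 1, i stops at 2; i≥j ⇒ return 1. arr=[4,1,9,10,11,15,8,7,13]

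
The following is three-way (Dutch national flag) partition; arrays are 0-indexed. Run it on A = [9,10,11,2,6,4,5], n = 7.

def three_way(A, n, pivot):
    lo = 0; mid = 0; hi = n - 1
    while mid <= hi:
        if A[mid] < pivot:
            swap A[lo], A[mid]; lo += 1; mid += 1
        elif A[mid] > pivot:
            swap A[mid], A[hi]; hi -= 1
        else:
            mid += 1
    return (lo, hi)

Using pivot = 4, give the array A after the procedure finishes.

[2,4,11,6,10,5,9]

pivot = 4; lo=0, mid=0, hi=6
A[mid]=9>4: swap A[0],A[6]; hi=5 → [5,10,11,2,6,4,9]
A[mid]=5>4: swap A[0],A[5]; hi=4 → [4,10,11,2,6,5,9]
A[mid]=4=4: mid=1
A[mid]=10>4: swap A[1],A[4]; hi=3 → [4,6,11,2,10,5,9]
A[mid]=6>4: swap A[1],A[3]; hi=2 → [4,2,11,6,10,5,9]
A[mid]=2<4: swap A[0],A[1]; lo=1,mid=2 → [2,4,11,6,10,5,9]
A[mid]=11>4: swap A[2],A[2]; hi=1 → [2,4,11,6,10,5,9]
end: lo=1, hi=1; A = [2,4,11,6,10,5,9]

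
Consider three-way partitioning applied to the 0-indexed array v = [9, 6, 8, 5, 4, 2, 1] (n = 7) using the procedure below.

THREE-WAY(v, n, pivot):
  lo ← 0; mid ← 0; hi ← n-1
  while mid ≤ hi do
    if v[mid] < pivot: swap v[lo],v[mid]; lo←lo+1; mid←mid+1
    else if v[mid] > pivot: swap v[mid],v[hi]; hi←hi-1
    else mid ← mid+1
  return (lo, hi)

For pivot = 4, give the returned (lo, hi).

lo=0 mid=0 hi=6
9>4: swap(0,6), hi=5 ⇒ [1, 6, 8, 5, 4, 2, 9]
1<4: swap(0,0), lo=1 mid=1 ⇒ [1, 6, 8, 5, 4, 2, 9]
6>4: swap(1,5), hi=4 ⇒ [1, 2, 8, 5, 4, 6, 9]
2<4: swap(1,1), lo=2 mid=2 ⇒ [1, 2, 8, 5, 4, 6, 9]
8>4: swap(2,4), hi=3 ⇒ [1, 2, 4, 5, 8, 6, 9]
4=4: mid=3
5>4: swap(3,3), hi=2 ⇒ [1, 2, 4, 5, 8, 6, 9]
done. lo=2 hi=2; v=[1, 2, 4, 5, 8, 6, 9]

(2, 2)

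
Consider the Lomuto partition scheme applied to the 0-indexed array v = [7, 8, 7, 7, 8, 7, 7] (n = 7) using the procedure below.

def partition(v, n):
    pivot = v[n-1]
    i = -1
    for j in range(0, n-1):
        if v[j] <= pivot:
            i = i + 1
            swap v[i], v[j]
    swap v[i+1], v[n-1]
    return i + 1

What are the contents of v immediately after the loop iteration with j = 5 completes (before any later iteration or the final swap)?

pivot=7, i=-1
j=0: 7≤7, i=0, swap(0,0) ⇒ [7, 8, 7, 7, 8, 7, 7]
j=1: 8>7, skip
j=2: 7≤7, i=1, swap(1,2) ⇒ [7, 7, 8, 7, 8, 7, 7]
j=3: 7≤7, i=2, swap(2,3) ⇒ [7, 7, 7, 8, 8, 7, 7]
j=4: 8>7, skip
j=5: 7≤7, i=3, swap(3,5) ⇒ [7, 7, 7, 7, 8, 8, 7]
(after j=5) v = [7, 7, 7, 7, 8, 8, 7]

[7, 7, 7, 7, 8, 8, 7]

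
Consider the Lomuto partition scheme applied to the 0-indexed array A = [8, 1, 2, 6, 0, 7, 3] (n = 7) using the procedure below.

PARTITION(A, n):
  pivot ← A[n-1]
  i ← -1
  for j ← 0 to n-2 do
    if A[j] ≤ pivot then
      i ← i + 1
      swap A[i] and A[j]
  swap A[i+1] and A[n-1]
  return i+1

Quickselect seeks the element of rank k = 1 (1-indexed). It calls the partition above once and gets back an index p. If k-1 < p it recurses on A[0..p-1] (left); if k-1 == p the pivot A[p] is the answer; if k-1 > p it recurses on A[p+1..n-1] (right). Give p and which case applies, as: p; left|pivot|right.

3; left

pivot=3, i=-1
j=0: 8>3, skip
j=1: 1≤3, i=0, swap(0,1) ⇒ [1, 8, 2, 6, 0, 7, 3]
j=2: 2≤3, i=1, swap(1,2) ⇒ [1, 2, 8, 6, 0, 7, 3]
j=3: 6>3, skip
j=4: 0≤3, i=2, swap(2,4) ⇒ [1, 2, 0, 6, 8, 7, 3]
j=5: 7>3, skip
swap(3,6) ⇒ [1, 2, 0, 3, 8, 7, 6]; return 3
p = 3; k-1 = 0 < 3 ⇒ left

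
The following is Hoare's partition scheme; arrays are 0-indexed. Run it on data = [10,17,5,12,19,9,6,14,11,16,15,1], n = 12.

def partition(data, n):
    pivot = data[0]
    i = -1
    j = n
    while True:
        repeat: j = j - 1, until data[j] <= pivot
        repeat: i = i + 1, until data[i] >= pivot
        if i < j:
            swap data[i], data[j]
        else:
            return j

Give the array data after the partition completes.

pivot = data[0] = 10; i = -1, j = 12
j→11 (data[11]=1≤10), i→0 (data[0]=10≥10); i<j, swap → [1,17,5,12,19,9,6,14,11,16,15,10]
j→6 (data[6]=6≤10), i→1 (data[1]=17≥10); i<j, swap → [1,6,5,12,19,9,17,14,11,16,15,10]
j→5 (data[5]=9≤10), i→3 (data[3]=12≥10); i<j, swap → [1,6,5,9,19,12,17,14,11,16,15,10]
j→3, i→4; i≥j, return j=3. data = [1,6,5,9,19,12,17,14,11,16,15,10]

[1,6,5,9,19,12,17,14,11,16,15,10]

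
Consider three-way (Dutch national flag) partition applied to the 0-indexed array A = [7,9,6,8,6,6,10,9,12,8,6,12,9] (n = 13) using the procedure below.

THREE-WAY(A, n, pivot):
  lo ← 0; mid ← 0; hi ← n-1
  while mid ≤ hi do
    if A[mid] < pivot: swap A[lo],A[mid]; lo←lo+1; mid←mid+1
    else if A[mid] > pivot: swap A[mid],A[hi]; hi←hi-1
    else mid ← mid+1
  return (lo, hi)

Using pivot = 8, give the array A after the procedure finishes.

lo=0 mid=0 hi=12
7<8: swap(0,0), lo=1 mid=1 ⇒ [7,9,6,8,6,6,10,9,12,8,6,12,9]
9>8: swap(1,12), hi=11 ⇒ [7,9,6,8,6,6,10,9,12,8,6,12,9]
9>8: swap(1,11), hi=10 ⇒ [7,12,6,8,6,6,10,9,12,8,6,9,9]
12>8: swap(1,10), hi=9 ⇒ [7,6,6,8,6,6,10,9,12,8,12,9,9]
6<8: swap(1,1), lo=2 mid=2 ⇒ [7,6,6,8,6,6,10,9,12,8,12,9,9]
6<8: swap(2,2), lo=3 mid=3 ⇒ [7,6,6,8,6,6,10,9,12,8,12,9,9]
8=8: mid=4
6<8: swap(3,4), lo=4 mid=5 ⇒ [7,6,6,6,8,6,10,9,12,8,12,9,9]
6<8: swap(4,5), lo=5 mid=6 ⇒ [7,6,6,6,6,8,10,9,12,8,12,9,9]
10>8: swap(6,9), hi=8 ⇒ [7,6,6,6,6,8,8,9,12,10,12,9,9]
8=8: mid=7
9>8: swap(7,8), hi=7 ⇒ [7,6,6,6,6,8,8,12,9,10,12,9,9]
12>8: swap(7,7), hi=6 ⇒ [7,6,6,6,6,8,8,12,9,10,12,9,9]
done. lo=5 hi=6; A=[7,6,6,6,6,8,8,12,9,10,12,9,9]

[7,6,6,6,6,8,8,12,9,10,12,9,9]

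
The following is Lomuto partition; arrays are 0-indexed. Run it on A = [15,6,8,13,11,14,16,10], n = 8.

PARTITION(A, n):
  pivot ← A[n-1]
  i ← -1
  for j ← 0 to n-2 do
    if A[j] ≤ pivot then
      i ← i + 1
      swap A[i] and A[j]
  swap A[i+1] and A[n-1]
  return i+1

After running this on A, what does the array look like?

pivot=10, i=-1
j=0: 15>10, skip
j=1: 6≤10, i=0, swap(0,1) ⇒ [6,15,8,13,11,14,16,10]
j=2: 8≤10, i=1, swap(1,2) ⇒ [6,8,15,13,11,14,16,10]
j=3: 13>10, skip
j=4: 11>10, skip
j=5: 14>10, skip
j=6: 16>10, skip
swap(2,7) ⇒ [6,8,10,13,11,14,16,15]; return 2

[6,8,10,13,11,14,16,15]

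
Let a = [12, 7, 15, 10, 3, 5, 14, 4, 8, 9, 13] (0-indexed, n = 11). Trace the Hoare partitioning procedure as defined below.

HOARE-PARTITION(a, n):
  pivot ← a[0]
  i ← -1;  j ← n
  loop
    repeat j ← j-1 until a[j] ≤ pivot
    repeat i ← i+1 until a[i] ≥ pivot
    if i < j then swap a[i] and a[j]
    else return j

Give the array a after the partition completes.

[9, 7, 8, 10, 3, 5, 4, 14, 15, 12, 13]

pivot = a[0] = 12; i = -1, j = 11
j→9 (a[9]=9≤12), i→0 (a[0]=12≥12); i<j, swap → [9, 7, 15, 10, 3, 5, 14, 4, 8, 12, 13]
j→8 (a[8]=8≤12), i→2 (a[2]=15≥12); i<j, swap → [9, 7, 8, 10, 3, 5, 14, 4, 15, 12, 13]
j→7 (a[7]=4≤12), i→6 (a[6]=14≥12); i<j, swap → [9, 7, 8, 10, 3, 5, 4, 14, 15, 12, 13]
j→6, i→7; i≥j, return j=6. a = [9, 7, 8, 10, 3, 5, 4, 14, 15, 12, 13]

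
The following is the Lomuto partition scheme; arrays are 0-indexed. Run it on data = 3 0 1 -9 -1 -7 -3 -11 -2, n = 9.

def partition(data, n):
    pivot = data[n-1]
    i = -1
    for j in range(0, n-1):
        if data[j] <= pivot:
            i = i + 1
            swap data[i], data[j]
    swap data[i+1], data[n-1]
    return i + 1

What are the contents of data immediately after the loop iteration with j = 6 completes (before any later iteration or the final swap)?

-9 -7 -3 3 -1 0 1 -11 -2

pivot = data[8] = -2; i = -1
j=0: data[0]=3 > -2 → no swap
j=1: data[1]=0 > -2 → no swap
j=2: data[2]=1 > -2 → no swap
j=3: data[3]=-9 ≤ -2 → i=0, swap data[0],data[3] → -9 0 1 3 -1 -7 -3 -11 -2
j=4: data[4]=-1 > -2 → no swap
j=5: data[5]=-7 ≤ -2 → i=1, swap data[1],data[5] → -9 -7 1 3 -1 0 -3 -11 -2
j=6: data[6]=-3 ≤ -2 → i=2, swap data[2],data[6] → -9 -7 -3 3 -1 0 1 -11 -2
(after j=6) data = -9 -7 -3 3 -1 0 1 -11 -2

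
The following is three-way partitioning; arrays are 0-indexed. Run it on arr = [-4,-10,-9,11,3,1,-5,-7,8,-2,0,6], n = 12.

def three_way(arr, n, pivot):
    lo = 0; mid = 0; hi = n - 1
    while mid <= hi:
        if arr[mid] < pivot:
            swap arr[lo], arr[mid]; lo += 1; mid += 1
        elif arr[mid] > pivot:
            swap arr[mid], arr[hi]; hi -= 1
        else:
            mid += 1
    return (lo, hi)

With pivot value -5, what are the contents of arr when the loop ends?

[-7,-10,-9,-5,1,3,11,8,-2,0,6,-4]

lo=0 mid=0 hi=11
-4>-5: swap(0,11), hi=10 ⇒ [6,-10,-9,11,3,1,-5,-7,8,-2,0,-4]
6>-5: swap(0,10), hi=9 ⇒ [0,-10,-9,11,3,1,-5,-7,8,-2,6,-4]
0>-5: swap(0,9), hi=8 ⇒ [-2,-10,-9,11,3,1,-5,-7,8,0,6,-4]
-2>-5: swap(0,8), hi=7 ⇒ [8,-10,-9,11,3,1,-5,-7,-2,0,6,-4]
8>-5: swap(0,7), hi=6 ⇒ [-7,-10,-9,11,3,1,-5,8,-2,0,6,-4]
-7<-5: swap(0,0), lo=1 mid=1 ⇒ [-7,-10,-9,11,3,1,-5,8,-2,0,6,-4]
-10<-5: swap(1,1), lo=2 mid=2 ⇒ [-7,-10,-9,11,3,1,-5,8,-2,0,6,-4]
-9<-5: swap(2,2), lo=3 mid=3 ⇒ [-7,-10,-9,11,3,1,-5,8,-2,0,6,-4]
11>-5: swap(3,6), hi=5 ⇒ [-7,-10,-9,-5,3,1,11,8,-2,0,6,-4]
-5=-5: mid=4
3>-5: swap(4,5), hi=4 ⇒ [-7,-10,-9,-5,1,3,11,8,-2,0,6,-4]
1>-5: swap(4,4), hi=3 ⇒ [-7,-10,-9,-5,1,3,11,8,-2,0,6,-4]
done. lo=3 hi=3; arr=[-7,-10,-9,-5,1,3,11,8,-2,0,6,-4]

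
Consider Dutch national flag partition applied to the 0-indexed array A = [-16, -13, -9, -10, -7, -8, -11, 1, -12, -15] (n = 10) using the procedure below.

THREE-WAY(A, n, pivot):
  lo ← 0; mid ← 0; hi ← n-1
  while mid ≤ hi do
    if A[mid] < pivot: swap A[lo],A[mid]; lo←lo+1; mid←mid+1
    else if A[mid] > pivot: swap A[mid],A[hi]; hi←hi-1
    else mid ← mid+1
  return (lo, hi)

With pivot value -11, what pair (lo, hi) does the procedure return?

lo=0 mid=0 hi=9
-16<-11: swap(0,0), lo=1 mid=1 ⇒ [-16, -13, -9, -10, -7, -8, -11, 1, -12, -15]
-13<-11: swap(1,1), lo=2 mid=2 ⇒ [-16, -13, -9, -10, -7, -8, -11, 1, -12, -15]
-9>-11: swap(2,9), hi=8 ⇒ [-16, -13, -15, -10, -7, -8, -11, 1, -12, -9]
-15<-11: swap(2,2), lo=3 mid=3 ⇒ [-16, -13, -15, -10, -7, -8, -11, 1, -12, -9]
-10>-11: swap(3,8), hi=7 ⇒ [-16, -13, -15, -12, -7, -8, -11, 1, -10, -9]
-12<-11: swap(3,3), lo=4 mid=4 ⇒ [-16, -13, -15, -12, -7, -8, -11, 1, -10, -9]
-7>-11: swap(4,7), hi=6 ⇒ [-16, -13, -15, -12, 1, -8, -11, -7, -10, -9]
1>-11: swap(4,6), hi=5 ⇒ [-16, -13, -15, -12, -11, -8, 1, -7, -10, -9]
-11=-11: mid=5
-8>-11: swap(5,5), hi=4 ⇒ [-16, -13, -15, -12, -11, -8, 1, -7, -10, -9]
done. lo=4 hi=4; A=[-16, -13, -15, -12, -11, -8, 1, -7, -10, -9]

(4, 4)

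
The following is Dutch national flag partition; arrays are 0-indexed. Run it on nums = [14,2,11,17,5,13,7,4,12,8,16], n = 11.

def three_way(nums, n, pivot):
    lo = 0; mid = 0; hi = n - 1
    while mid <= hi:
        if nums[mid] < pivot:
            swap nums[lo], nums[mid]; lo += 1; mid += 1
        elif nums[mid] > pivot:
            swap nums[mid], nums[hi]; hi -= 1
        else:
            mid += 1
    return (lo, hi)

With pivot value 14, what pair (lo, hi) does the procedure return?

pivot = 14; lo=0, mid=0, hi=10
nums[mid]=14=14: mid=1
nums[mid]=2<14: swap nums[0],nums[1]; lo=1,mid=2 → [2,14,11,17,5,13,7,4,12,8,16]
nums[mid]=11<14: swap nums[1],nums[2]; lo=2,mid=3 → [2,11,14,17,5,13,7,4,12,8,16]
nums[mid]=17>14: swap nums[3],nums[10]; hi=9 → [2,11,14,16,5,13,7,4,12,8,17]
nums[mid]=16>14: swap nums[3],nums[9]; hi=8 → [2,11,14,8,5,13,7,4,12,16,17]
nums[mid]=8<14: swap nums[2],nums[3]; lo=3,mid=4 → [2,11,8,14,5,13,7,4,12,16,17]
nums[mid]=5<14: swap nums[3],nums[4]; lo=4,mid=5 → [2,11,8,5,14,13,7,4,12,16,17]
nums[mid]=13<14: swap nums[4],nums[5]; lo=5,mid=6 → [2,11,8,5,13,14,7,4,12,16,17]
nums[mid]=7<14: swap nums[5],nums[6]; lo=6,mid=7 → [2,11,8,5,13,7,14,4,12,16,17]
nums[mid]=4<14: swap nums[6],nums[7]; lo=7,mid=8 → [2,11,8,5,13,7,4,14,12,16,17]
nums[mid]=12<14: swap nums[7],nums[8]; lo=8,mid=9 → [2,11,8,5,13,7,4,12,14,16,17]
end: lo=8, hi=8; nums = [2,11,8,5,13,7,4,12,14,16,17]

(8, 8)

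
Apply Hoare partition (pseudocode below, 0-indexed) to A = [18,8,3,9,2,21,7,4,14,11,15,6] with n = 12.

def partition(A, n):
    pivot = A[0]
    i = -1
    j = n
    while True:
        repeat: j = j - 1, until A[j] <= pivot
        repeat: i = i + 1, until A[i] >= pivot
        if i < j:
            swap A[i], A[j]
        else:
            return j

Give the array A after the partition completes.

[6,8,3,9,2,15,7,4,14,11,21,18]

pivot = A[0] = 18; i = -1, j = 12
j→11 (A[11]=6≤18), i→0 (A[0]=18≥18); i<j, swap → [6,8,3,9,2,21,7,4,14,11,15,18]
j→10 (A[10]=15≤18), i→5 (A[5]=21≥18); i<j, swap → [6,8,3,9,2,15,7,4,14,11,21,18]
j→9, i→10; i≥j, return j=9. A = [6,8,3,9,2,15,7,4,14,11,21,18]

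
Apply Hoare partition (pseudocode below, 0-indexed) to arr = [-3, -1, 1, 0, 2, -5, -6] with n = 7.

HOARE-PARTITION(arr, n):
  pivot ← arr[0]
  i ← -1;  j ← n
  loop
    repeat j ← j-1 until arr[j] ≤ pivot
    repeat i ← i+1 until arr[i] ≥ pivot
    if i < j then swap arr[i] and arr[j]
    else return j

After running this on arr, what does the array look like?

pivot=-3
j stops at 6 (-6), i stops at 0 (-3); swap ⇒ [-6, -1, 1, 0, 2, -5, -3]
j stops at 5 (-5), i stops at 1 (-1); swap ⇒ [-6, -5, 1, 0, 2, -1, -3]
j stops at 1, i stops at 2; i≥j ⇒ return 1. arr=[-6, -5, 1, 0, 2, -1, -3]

[-6, -5, 1, 0, 2, -1, -3]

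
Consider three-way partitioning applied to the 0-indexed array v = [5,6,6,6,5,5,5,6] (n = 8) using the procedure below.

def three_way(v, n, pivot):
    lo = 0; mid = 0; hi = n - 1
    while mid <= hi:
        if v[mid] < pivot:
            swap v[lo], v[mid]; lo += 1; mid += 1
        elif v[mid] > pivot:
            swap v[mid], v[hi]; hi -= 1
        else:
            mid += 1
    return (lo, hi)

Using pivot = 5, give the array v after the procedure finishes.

[5,5,5,5,6,6,6,6]

lo=0 mid=0 hi=7
5=5: mid=1
6>5: swap(1,7), hi=6 ⇒ [5,6,6,6,5,5,5,6]
6>5: swap(1,6), hi=5 ⇒ [5,5,6,6,5,5,6,6]
5=5: mid=2
6>5: swap(2,5), hi=4 ⇒ [5,5,5,6,5,6,6,6]
5=5: mid=3
6>5: swap(3,4), hi=3 ⇒ [5,5,5,5,6,6,6,6]
5=5: mid=4
done. lo=0 hi=3; v=[5,5,5,5,6,6,6,6]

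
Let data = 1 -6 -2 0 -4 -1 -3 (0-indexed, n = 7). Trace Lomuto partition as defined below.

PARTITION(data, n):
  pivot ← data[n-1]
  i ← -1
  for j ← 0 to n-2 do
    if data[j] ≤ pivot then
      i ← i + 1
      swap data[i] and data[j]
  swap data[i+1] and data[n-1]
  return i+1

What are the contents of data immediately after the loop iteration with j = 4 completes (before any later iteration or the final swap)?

pivot=-3, i=-1
j=0: 1>-3, skip
j=1: -6≤-3, i=0, swap(0,1) ⇒ -6 1 -2 0 -4 -1 -3
j=2: -2>-3, skip
j=3: 0>-3, skip
j=4: -4≤-3, i=1, swap(1,4) ⇒ -6 -4 -2 0 1 -1 -3
(after j=4) data = -6 -4 -2 0 1 -1 -3

-6 -4 -2 0 1 -1 -3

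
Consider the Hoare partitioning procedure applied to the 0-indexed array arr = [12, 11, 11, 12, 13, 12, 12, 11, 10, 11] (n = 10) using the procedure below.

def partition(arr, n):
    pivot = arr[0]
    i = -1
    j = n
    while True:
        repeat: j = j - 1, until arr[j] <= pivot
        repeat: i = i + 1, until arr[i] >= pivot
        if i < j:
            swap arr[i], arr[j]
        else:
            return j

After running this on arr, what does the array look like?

pivot = arr[0] = 12; i = -1, j = 10
j→9 (arr[9]=11≤12), i→0 (arr[0]=12≥12); i<j, swap → [11, 11, 11, 12, 13, 12, 12, 11, 10, 12]
j→8 (arr[8]=10≤12), i→3 (arr[3]=12≥12); i<j, swap → [11, 11, 11, 10, 13, 12, 12, 11, 12, 12]
j→7 (arr[7]=11≤12), i→4 (arr[4]=13≥12); i<j, swap → [11, 11, 11, 10, 11, 12, 12, 13, 12, 12]
j→6 (arr[6]=12≤12), i→5 (arr[5]=12≥12); i<j, swap → [11, 11, 11, 10, 11, 12, 12, 13, 12, 12]
j→5, i→6; i≥j, return j=5. arr = [11, 11, 11, 10, 11, 12, 12, 13, 12, 12]

[11, 11, 11, 10, 11, 12, 12, 13, 12, 12]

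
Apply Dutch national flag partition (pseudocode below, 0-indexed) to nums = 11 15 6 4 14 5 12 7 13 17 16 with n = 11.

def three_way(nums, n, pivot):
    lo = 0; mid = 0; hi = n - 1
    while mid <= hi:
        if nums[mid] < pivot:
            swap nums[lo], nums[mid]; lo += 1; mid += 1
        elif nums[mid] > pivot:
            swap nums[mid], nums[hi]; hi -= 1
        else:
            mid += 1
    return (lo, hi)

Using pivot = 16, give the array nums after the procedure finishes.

pivot = 16; lo=0, mid=0, hi=10
nums[mid]=11<16: swap nums[0],nums[0]; lo=1,mid=1 → 11 15 6 4 14 5 12 7 13 17 16
nums[mid]=15<16: swap nums[1],nums[1]; lo=2,mid=2 → 11 15 6 4 14 5 12 7 13 17 16
nums[mid]=6<16: swap nums[2],nums[2]; lo=3,mid=3 → 11 15 6 4 14 5 12 7 13 17 16
nums[mid]=4<16: swap nums[3],nums[3]; lo=4,mid=4 → 11 15 6 4 14 5 12 7 13 17 16
nums[mid]=14<16: swap nums[4],nums[4]; lo=5,mid=5 → 11 15 6 4 14 5 12 7 13 17 16
nums[mid]=5<16: swap nums[5],nums[5]; lo=6,mid=6 → 11 15 6 4 14 5 12 7 13 17 16
nums[mid]=12<16: swap nums[6],nums[6]; lo=7,mid=7 → 11 15 6 4 14 5 12 7 13 17 16
nums[mid]=7<16: swap nums[7],nums[7]; lo=8,mid=8 → 11 15 6 4 14 5 12 7 13 17 16
nums[mid]=13<16: swap nums[8],nums[8]; lo=9,mid=9 → 11 15 6 4 14 5 12 7 13 17 16
nums[mid]=17>16: swap nums[9],nums[10]; hi=9 → 11 15 6 4 14 5 12 7 13 16 17
nums[mid]=16=16: mid=10
end: lo=9, hi=9; nums = 11 15 6 4 14 5 12 7 13 16 17

11 15 6 4 14 5 12 7 13 16 17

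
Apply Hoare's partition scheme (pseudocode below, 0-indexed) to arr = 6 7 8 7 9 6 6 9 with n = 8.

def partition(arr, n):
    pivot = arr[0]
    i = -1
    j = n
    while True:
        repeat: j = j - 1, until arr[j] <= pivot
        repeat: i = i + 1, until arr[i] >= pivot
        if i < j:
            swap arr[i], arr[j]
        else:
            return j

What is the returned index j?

pivot=6
j stops at 6 (6), i stops at 0 (6); swap ⇒ 6 7 8 7 9 6 6 9
j stops at 5 (6), i stops at 1 (7); swap ⇒ 6 6 8 7 9 7 6 9
j stops at 1, i stops at 2; i≥j ⇒ return 1. arr=6 6 8 7 9 7 6 9

1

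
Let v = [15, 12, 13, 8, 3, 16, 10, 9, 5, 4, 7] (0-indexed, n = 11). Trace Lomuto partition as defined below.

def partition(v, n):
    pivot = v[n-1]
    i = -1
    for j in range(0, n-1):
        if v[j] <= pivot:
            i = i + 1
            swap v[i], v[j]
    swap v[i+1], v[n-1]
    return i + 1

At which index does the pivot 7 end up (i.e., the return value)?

3

pivot = v[10] = 7; i = -1
j=0: v[0]=15 > 7 → no swap
j=1: v[1]=12 > 7 → no swap
j=2: v[2]=13 > 7 → no swap
j=3: v[3]=8 > 7 → no swap
j=4: v[4]=3 ≤ 7 → i=0, swap v[0],v[4] → [3, 12, 13, 8, 15, 16, 10, 9, 5, 4, 7]
j=5: v[5]=16 > 7 → no swap
j=6: v[6]=10 > 7 → no swap
j=7: v[7]=9 > 7 → no swap
j=8: v[8]=5 ≤ 7 → i=1, swap v[1],v[8] → [3, 5, 13, 8, 15, 16, 10, 9, 12, 4, 7]
j=9: v[9]=4 ≤ 7 → i=2, swap v[2],v[9] → [3, 5, 4, 8, 15, 16, 10, 9, 12, 13, 7]
final swap v[3],v[10] → [3, 5, 4, 7, 15, 16, 10, 9, 12, 13, 8]; return 3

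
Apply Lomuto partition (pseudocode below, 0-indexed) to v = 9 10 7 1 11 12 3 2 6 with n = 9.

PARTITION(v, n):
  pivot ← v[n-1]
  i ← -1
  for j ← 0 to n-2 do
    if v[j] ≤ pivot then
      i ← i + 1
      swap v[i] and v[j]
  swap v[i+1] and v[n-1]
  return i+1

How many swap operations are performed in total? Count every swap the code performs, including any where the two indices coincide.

pivot = v[8] = 6; i = -1
j=0: v[0]=9 > 6 → no swap
j=1: v[1]=10 > 6 → no swap
j=2: v[2]=7 > 6 → no swap
j=3: v[3]=1 ≤ 6 → i=0, swap v[0],v[3] → 1 10 7 9 11 12 3 2 6
j=4: v[4]=11 > 6 → no swap
j=5: v[5]=12 > 6 → no swap
j=6: v[6]=3 ≤ 6 → i=1, swap v[1],v[6] → 1 3 7 9 11 12 10 2 6
j=7: v[7]=2 ≤ 6 → i=2, swap v[2],v[7] → 1 3 2 9 11 12 10 7 6
final swap v[3],v[8] → 1 3 2 6 11 12 10 7 9; return 3

4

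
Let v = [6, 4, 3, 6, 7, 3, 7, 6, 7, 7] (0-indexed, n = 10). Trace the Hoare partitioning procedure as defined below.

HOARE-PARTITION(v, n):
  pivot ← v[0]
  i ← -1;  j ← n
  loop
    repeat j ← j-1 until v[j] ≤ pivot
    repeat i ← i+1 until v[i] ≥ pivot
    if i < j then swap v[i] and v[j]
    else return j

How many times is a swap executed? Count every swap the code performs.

pivot=6
j stops at 7 (6), i stops at 0 (6); swap ⇒ [6, 4, 3, 6, 7, 3, 7, 6, 7, 7]
j stops at 5 (3), i stops at 3 (6); swap ⇒ [6, 4, 3, 3, 7, 6, 7, 6, 7, 7]
j stops at 3, i stops at 4; i≥j ⇒ return 3. v=[6, 4, 3, 3, 7, 6, 7, 6, 7, 7]

2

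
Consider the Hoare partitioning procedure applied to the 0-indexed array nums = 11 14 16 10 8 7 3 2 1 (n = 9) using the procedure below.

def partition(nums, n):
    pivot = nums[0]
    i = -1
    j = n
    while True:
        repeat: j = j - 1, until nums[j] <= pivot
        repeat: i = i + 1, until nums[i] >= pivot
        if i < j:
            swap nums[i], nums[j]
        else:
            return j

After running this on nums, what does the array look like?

pivot=11
j stops at 8 (1), i stops at 0 (11); swap ⇒ 1 14 16 10 8 7 3 2 11
j stops at 7 (2), i stops at 1 (14); swap ⇒ 1 2 16 10 8 7 3 14 11
j stops at 6 (3), i stops at 2 (16); swap ⇒ 1 2 3 10 8 7 16 14 11
j stops at 5, i stops at 6; i≥j ⇒ return 5. nums=1 2 3 10 8 7 16 14 11

1 2 3 10 8 7 16 14 11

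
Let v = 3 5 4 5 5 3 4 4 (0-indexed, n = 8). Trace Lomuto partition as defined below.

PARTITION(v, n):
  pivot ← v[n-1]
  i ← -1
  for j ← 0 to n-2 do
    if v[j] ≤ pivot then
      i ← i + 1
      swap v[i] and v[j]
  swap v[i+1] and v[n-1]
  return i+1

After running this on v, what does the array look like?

3 4 3 4 4 5 5 5

pivot = v[7] = 4; i = -1
j=0: v[0]=3 ≤ 4 → i=0, swap v[0],v[0] (no change) → 3 5 4 5 5 3 4 4
j=1: v[1]=5 > 4 → no swap
j=2: v[2]=4 ≤ 4 → i=1, swap v[1],v[2] → 3 4 5 5 5 3 4 4
j=3: v[3]=5 > 4 → no swap
j=4: v[4]=5 > 4 → no swap
j=5: v[5]=3 ≤ 4 → i=2, swap v[2],v[5] → 3 4 3 5 5 5 4 4
j=6: v[6]=4 ≤ 4 → i=3, swap v[3],v[6] → 3 4 3 4 5 5 5 4
final swap v[4],v[7] → 3 4 3 4 4 5 5 5; return 4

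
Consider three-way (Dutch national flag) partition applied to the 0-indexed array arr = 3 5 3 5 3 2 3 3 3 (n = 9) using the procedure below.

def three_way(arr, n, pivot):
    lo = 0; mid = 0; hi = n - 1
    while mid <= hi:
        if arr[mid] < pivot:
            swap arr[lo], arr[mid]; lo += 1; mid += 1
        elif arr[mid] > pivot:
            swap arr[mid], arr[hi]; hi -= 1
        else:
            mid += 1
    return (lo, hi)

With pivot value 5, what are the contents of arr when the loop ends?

pivot = 5; lo=0, mid=0, hi=8
arr[mid]=3<5: swap arr[0],arr[0]; lo=1,mid=1 → 3 5 3 5 3 2 3 3 3
arr[mid]=5=5: mid=2
arr[mid]=3<5: swap arr[1],arr[2]; lo=2,mid=3 → 3 3 5 5 3 2 3 3 3
arr[mid]=5=5: mid=4
arr[mid]=3<5: swap arr[2],arr[4]; lo=3,mid=5 → 3 3 3 5 5 2 3 3 3
arr[mid]=2<5: swap arr[3],arr[5]; lo=4,mid=6 → 3 3 3 2 5 5 3 3 3
arr[mid]=3<5: swap arr[4],arr[6]; lo=5,mid=7 → 3 3 3 2 3 5 5 3 3
arr[mid]=3<5: swap arr[5],arr[7]; lo=6,mid=8 → 3 3 3 2 3 3 5 5 3
arr[mid]=3<5: swap arr[6],arr[8]; lo=7,mid=9 → 3 3 3 2 3 3 3 5 5
end: lo=7, hi=8; arr = 3 3 3 2 3 3 3 5 5

3 3 3 2 3 3 3 5 5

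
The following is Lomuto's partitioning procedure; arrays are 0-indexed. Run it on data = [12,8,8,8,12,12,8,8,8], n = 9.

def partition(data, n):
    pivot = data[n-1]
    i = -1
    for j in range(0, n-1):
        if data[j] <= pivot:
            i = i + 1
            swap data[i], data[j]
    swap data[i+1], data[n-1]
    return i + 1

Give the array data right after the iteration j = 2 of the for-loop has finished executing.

pivot=8, i=-1
j=0: 12>8, skip
j=1: 8≤8, i=0, swap(0,1) ⇒ [8,12,8,8,12,12,8,8,8]
j=2: 8≤8, i=1, swap(1,2) ⇒ [8,8,12,8,12,12,8,8,8]
(after j=2) data = [8,8,12,8,12,12,8,8,8]

[8,8,12,8,12,12,8,8,8]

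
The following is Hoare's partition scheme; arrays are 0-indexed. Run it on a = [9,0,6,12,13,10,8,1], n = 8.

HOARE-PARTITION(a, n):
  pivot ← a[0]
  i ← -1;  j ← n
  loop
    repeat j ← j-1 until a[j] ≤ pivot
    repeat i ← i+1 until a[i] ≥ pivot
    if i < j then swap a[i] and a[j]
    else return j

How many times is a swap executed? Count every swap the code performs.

pivot=9
j stops at 7 (1), i stops at 0 (9); swap ⇒ [1,0,6,12,13,10,8,9]
j stops at 6 (8), i stops at 3 (12); swap ⇒ [1,0,6,8,13,10,12,9]
j stops at 3, i stops at 4; i≥j ⇒ return 3. a=[1,0,6,8,13,10,12,9]

2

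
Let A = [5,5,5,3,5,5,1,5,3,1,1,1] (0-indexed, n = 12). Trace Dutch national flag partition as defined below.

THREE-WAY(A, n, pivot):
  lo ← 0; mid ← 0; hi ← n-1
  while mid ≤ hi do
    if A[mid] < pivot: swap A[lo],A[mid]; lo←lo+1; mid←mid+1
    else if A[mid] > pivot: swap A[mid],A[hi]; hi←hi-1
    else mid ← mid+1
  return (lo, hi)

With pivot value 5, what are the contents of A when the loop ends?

[3,1,3,1,1,1,5,5,5,5,5,5]

pivot = 5; lo=0, mid=0, hi=11
A[mid]=5=5: mid=1
A[mid]=5=5: mid=2
A[mid]=5=5: mid=3
A[mid]=3<5: swap A[0],A[3]; lo=1,mid=4 → [3,5,5,5,5,5,1,5,3,1,1,1]
A[mid]=5=5: mid=5
A[mid]=5=5: mid=6
A[mid]=1<5: swap A[1],A[6]; lo=2,mid=7 → [3,1,5,5,5,5,5,5,3,1,1,1]
A[mid]=5=5: mid=8
A[mid]=3<5: swap A[2],A[8]; lo=3,mid=9 → [3,1,3,5,5,5,5,5,5,1,1,1]
A[mid]=1<5: swap A[3],A[9]; lo=4,mid=10 → [3,1,3,1,5,5,5,5,5,5,1,1]
A[mid]=1<5: swap A[4],A[10]; lo=5,mid=11 → [3,1,3,1,1,5,5,5,5,5,5,1]
A[mid]=1<5: swap A[5],A[11]; lo=6,mid=12 → [3,1,3,1,1,1,5,5,5,5,5,5]
end: lo=6, hi=11; A = [3,1,3,1,1,1,5,5,5,5,5,5]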